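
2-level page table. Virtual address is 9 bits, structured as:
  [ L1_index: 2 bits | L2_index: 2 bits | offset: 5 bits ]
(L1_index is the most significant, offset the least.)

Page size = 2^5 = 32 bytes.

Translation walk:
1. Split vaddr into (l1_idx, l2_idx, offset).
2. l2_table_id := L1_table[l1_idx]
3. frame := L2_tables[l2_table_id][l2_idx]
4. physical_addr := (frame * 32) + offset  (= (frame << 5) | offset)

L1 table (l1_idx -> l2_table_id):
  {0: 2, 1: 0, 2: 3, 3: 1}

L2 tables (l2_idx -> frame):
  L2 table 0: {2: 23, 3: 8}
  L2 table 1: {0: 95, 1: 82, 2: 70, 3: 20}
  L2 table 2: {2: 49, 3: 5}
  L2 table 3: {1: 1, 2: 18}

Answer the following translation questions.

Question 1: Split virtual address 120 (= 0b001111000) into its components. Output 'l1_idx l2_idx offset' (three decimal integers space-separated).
Answer: 0 3 24

Derivation:
vaddr = 120 = 0b001111000
  top 2 bits -> l1_idx = 0
  next 2 bits -> l2_idx = 3
  bottom 5 bits -> offset = 24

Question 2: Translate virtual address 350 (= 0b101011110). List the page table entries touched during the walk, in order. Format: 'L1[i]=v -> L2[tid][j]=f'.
Answer: L1[2]=3 -> L2[3][2]=18

Derivation:
vaddr = 350 = 0b101011110
Split: l1_idx=2, l2_idx=2, offset=30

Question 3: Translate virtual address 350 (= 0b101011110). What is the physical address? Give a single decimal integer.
Answer: 606

Derivation:
vaddr = 350 = 0b101011110
Split: l1_idx=2, l2_idx=2, offset=30
L1[2] = 3
L2[3][2] = 18
paddr = 18 * 32 + 30 = 606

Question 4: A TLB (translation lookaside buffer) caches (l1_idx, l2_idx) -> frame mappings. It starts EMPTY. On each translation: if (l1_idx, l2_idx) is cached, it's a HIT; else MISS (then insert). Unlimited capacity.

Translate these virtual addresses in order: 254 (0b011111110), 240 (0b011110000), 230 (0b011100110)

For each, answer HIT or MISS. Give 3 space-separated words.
Answer: MISS HIT HIT

Derivation:
vaddr=254: (1,3) not in TLB -> MISS, insert
vaddr=240: (1,3) in TLB -> HIT
vaddr=230: (1,3) in TLB -> HIT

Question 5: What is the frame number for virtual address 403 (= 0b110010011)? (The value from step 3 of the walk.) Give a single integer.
vaddr = 403: l1_idx=3, l2_idx=0
L1[3] = 1; L2[1][0] = 95

Answer: 95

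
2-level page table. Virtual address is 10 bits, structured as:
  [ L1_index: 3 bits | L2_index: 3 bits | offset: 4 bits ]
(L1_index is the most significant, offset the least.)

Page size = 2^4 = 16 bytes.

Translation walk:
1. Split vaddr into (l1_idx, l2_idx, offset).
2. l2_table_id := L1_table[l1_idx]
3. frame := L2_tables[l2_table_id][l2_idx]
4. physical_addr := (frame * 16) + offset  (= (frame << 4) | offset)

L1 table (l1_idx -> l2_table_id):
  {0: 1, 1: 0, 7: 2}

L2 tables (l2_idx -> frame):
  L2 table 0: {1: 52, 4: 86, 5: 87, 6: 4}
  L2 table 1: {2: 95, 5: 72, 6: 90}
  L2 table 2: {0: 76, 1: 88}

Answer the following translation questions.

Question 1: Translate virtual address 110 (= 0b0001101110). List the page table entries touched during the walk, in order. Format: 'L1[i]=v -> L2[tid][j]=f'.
vaddr = 110 = 0b0001101110
Split: l1_idx=0, l2_idx=6, offset=14

Answer: L1[0]=1 -> L2[1][6]=90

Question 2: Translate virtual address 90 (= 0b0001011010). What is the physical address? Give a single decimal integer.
vaddr = 90 = 0b0001011010
Split: l1_idx=0, l2_idx=5, offset=10
L1[0] = 1
L2[1][5] = 72
paddr = 72 * 16 + 10 = 1162

Answer: 1162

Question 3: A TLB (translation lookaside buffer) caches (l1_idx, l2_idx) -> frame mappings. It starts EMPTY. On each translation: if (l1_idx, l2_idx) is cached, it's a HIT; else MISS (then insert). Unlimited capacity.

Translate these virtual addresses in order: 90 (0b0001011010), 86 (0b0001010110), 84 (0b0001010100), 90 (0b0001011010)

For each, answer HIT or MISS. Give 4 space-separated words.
vaddr=90: (0,5) not in TLB -> MISS, insert
vaddr=86: (0,5) in TLB -> HIT
vaddr=84: (0,5) in TLB -> HIT
vaddr=90: (0,5) in TLB -> HIT

Answer: MISS HIT HIT HIT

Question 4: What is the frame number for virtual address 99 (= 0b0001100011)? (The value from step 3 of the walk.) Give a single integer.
Answer: 90

Derivation:
vaddr = 99: l1_idx=0, l2_idx=6
L1[0] = 1; L2[1][6] = 90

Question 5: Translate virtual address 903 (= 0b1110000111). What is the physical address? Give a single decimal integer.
vaddr = 903 = 0b1110000111
Split: l1_idx=7, l2_idx=0, offset=7
L1[7] = 2
L2[2][0] = 76
paddr = 76 * 16 + 7 = 1223

Answer: 1223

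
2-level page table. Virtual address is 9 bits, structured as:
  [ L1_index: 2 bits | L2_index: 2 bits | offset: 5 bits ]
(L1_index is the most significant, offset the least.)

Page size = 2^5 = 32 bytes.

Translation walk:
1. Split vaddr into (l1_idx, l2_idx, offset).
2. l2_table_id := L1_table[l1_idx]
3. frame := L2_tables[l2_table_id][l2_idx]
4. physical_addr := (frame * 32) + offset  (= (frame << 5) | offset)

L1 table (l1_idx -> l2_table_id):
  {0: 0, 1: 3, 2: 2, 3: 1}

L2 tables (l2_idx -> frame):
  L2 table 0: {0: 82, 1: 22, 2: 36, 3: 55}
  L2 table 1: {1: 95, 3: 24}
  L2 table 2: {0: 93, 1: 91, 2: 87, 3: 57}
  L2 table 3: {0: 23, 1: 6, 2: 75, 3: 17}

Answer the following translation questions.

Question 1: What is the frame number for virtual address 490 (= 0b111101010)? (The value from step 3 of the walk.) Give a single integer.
Answer: 24

Derivation:
vaddr = 490: l1_idx=3, l2_idx=3
L1[3] = 1; L2[1][3] = 24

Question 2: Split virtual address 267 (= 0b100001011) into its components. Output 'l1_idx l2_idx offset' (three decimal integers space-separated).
vaddr = 267 = 0b100001011
  top 2 bits -> l1_idx = 2
  next 2 bits -> l2_idx = 0
  bottom 5 bits -> offset = 11

Answer: 2 0 11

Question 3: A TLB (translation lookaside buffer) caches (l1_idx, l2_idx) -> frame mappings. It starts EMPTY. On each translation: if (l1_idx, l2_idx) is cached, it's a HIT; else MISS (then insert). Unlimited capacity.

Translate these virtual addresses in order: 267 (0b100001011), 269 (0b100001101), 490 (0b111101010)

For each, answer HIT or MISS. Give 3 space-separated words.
vaddr=267: (2,0) not in TLB -> MISS, insert
vaddr=269: (2,0) in TLB -> HIT
vaddr=490: (3,3) not in TLB -> MISS, insert

Answer: MISS HIT MISS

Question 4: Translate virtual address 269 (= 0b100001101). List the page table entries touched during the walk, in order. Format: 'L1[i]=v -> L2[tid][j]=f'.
Answer: L1[2]=2 -> L2[2][0]=93

Derivation:
vaddr = 269 = 0b100001101
Split: l1_idx=2, l2_idx=0, offset=13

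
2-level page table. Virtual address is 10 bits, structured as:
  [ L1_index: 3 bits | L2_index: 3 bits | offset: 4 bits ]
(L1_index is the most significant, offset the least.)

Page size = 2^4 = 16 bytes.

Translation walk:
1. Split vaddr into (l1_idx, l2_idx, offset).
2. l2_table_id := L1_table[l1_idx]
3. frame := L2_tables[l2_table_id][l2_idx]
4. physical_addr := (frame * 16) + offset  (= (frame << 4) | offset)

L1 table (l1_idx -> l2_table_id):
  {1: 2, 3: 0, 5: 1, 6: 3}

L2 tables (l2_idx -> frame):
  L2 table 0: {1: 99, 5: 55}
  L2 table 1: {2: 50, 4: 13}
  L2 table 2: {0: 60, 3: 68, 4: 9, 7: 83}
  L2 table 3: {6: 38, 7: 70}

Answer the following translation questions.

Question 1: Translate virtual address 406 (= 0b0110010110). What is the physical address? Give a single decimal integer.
Answer: 1590

Derivation:
vaddr = 406 = 0b0110010110
Split: l1_idx=3, l2_idx=1, offset=6
L1[3] = 0
L2[0][1] = 99
paddr = 99 * 16 + 6 = 1590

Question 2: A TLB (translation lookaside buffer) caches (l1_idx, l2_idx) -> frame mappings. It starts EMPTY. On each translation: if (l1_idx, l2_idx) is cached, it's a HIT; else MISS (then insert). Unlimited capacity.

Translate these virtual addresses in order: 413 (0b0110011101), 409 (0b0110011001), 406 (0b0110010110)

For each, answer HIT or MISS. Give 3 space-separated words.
Answer: MISS HIT HIT

Derivation:
vaddr=413: (3,1) not in TLB -> MISS, insert
vaddr=409: (3,1) in TLB -> HIT
vaddr=406: (3,1) in TLB -> HIT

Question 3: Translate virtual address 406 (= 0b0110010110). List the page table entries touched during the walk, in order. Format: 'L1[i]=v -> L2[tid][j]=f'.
vaddr = 406 = 0b0110010110
Split: l1_idx=3, l2_idx=1, offset=6

Answer: L1[3]=0 -> L2[0][1]=99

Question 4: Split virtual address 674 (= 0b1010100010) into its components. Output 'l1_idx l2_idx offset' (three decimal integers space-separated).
vaddr = 674 = 0b1010100010
  top 3 bits -> l1_idx = 5
  next 3 bits -> l2_idx = 2
  bottom 4 bits -> offset = 2

Answer: 5 2 2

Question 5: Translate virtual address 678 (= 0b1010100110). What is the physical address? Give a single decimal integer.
Answer: 806

Derivation:
vaddr = 678 = 0b1010100110
Split: l1_idx=5, l2_idx=2, offset=6
L1[5] = 1
L2[1][2] = 50
paddr = 50 * 16 + 6 = 806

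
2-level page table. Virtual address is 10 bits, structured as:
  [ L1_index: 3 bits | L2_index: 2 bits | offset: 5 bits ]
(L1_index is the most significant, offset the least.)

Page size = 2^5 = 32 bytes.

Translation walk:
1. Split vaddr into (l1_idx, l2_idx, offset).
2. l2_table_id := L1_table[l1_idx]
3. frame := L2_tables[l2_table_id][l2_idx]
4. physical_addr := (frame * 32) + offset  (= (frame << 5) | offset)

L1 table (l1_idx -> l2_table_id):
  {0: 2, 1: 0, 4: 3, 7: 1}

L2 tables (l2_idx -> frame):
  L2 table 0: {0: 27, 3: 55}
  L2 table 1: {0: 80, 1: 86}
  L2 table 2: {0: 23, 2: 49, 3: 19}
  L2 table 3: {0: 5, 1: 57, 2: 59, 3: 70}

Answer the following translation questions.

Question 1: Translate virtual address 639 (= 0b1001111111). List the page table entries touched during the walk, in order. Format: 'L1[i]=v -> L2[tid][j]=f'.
vaddr = 639 = 0b1001111111
Split: l1_idx=4, l2_idx=3, offset=31

Answer: L1[4]=3 -> L2[3][3]=70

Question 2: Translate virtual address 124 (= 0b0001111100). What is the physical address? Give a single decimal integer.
Answer: 636

Derivation:
vaddr = 124 = 0b0001111100
Split: l1_idx=0, l2_idx=3, offset=28
L1[0] = 2
L2[2][3] = 19
paddr = 19 * 32 + 28 = 636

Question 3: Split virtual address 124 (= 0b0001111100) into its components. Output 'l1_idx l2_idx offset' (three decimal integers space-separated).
vaddr = 124 = 0b0001111100
  top 3 bits -> l1_idx = 0
  next 2 bits -> l2_idx = 3
  bottom 5 bits -> offset = 28

Answer: 0 3 28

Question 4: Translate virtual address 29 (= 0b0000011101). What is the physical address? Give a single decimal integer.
Answer: 765

Derivation:
vaddr = 29 = 0b0000011101
Split: l1_idx=0, l2_idx=0, offset=29
L1[0] = 2
L2[2][0] = 23
paddr = 23 * 32 + 29 = 765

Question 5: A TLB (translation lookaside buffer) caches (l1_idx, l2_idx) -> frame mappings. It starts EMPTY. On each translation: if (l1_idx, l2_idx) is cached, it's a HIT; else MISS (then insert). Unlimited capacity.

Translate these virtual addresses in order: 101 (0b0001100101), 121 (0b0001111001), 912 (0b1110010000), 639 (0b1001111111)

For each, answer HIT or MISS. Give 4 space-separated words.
Answer: MISS HIT MISS MISS

Derivation:
vaddr=101: (0,3) not in TLB -> MISS, insert
vaddr=121: (0,3) in TLB -> HIT
vaddr=912: (7,0) not in TLB -> MISS, insert
vaddr=639: (4,3) not in TLB -> MISS, insert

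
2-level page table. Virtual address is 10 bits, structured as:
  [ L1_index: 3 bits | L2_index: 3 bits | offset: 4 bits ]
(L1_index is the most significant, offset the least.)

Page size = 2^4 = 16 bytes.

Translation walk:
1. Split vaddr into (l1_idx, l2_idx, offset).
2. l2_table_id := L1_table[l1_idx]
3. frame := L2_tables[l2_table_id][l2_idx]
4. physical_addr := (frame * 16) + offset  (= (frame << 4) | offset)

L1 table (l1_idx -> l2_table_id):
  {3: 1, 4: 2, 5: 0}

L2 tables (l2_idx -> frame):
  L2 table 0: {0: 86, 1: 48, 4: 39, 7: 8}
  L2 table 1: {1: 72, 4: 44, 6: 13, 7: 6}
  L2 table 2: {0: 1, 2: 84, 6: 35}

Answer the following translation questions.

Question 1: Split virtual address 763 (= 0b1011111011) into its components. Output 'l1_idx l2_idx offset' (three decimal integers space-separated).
Answer: 5 7 11

Derivation:
vaddr = 763 = 0b1011111011
  top 3 bits -> l1_idx = 5
  next 3 bits -> l2_idx = 7
  bottom 4 bits -> offset = 11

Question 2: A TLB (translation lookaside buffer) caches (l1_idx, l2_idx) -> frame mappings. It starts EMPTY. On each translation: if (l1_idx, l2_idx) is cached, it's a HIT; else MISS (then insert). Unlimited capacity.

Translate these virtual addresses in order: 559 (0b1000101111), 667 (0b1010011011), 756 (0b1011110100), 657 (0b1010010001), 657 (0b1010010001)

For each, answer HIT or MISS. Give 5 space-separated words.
vaddr=559: (4,2) not in TLB -> MISS, insert
vaddr=667: (5,1) not in TLB -> MISS, insert
vaddr=756: (5,7) not in TLB -> MISS, insert
vaddr=657: (5,1) in TLB -> HIT
vaddr=657: (5,1) in TLB -> HIT

Answer: MISS MISS MISS HIT HIT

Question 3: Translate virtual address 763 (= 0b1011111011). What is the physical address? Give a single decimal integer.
vaddr = 763 = 0b1011111011
Split: l1_idx=5, l2_idx=7, offset=11
L1[5] = 0
L2[0][7] = 8
paddr = 8 * 16 + 11 = 139

Answer: 139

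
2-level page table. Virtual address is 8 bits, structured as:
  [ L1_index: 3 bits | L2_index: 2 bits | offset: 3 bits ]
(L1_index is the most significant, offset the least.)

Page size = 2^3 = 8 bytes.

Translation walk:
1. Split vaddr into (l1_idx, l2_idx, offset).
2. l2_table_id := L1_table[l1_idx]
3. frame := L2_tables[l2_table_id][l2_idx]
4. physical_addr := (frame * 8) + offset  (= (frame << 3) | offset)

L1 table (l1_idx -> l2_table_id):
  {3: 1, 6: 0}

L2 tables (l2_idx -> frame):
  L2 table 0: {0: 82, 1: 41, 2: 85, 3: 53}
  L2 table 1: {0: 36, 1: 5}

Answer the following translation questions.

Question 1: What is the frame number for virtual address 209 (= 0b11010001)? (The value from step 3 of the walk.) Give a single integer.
vaddr = 209: l1_idx=6, l2_idx=2
L1[6] = 0; L2[0][2] = 85

Answer: 85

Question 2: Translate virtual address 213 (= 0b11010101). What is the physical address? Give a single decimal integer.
Answer: 685

Derivation:
vaddr = 213 = 0b11010101
Split: l1_idx=6, l2_idx=2, offset=5
L1[6] = 0
L2[0][2] = 85
paddr = 85 * 8 + 5 = 685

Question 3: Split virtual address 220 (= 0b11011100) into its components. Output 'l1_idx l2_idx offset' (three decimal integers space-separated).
Answer: 6 3 4

Derivation:
vaddr = 220 = 0b11011100
  top 3 bits -> l1_idx = 6
  next 2 bits -> l2_idx = 3
  bottom 3 bits -> offset = 4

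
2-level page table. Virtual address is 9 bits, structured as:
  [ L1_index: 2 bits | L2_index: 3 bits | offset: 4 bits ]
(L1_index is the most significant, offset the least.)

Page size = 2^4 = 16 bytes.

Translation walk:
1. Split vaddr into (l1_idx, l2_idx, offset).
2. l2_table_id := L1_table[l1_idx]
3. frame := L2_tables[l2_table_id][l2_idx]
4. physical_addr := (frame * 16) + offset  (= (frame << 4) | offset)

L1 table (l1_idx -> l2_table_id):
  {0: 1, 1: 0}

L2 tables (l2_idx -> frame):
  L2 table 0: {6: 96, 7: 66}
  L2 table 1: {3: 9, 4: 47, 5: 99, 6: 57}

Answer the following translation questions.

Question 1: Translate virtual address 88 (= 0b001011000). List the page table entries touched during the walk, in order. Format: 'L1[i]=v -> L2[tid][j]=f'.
vaddr = 88 = 0b001011000
Split: l1_idx=0, l2_idx=5, offset=8

Answer: L1[0]=1 -> L2[1][5]=99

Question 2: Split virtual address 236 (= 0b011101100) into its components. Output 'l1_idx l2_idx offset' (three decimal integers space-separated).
Answer: 1 6 12

Derivation:
vaddr = 236 = 0b011101100
  top 2 bits -> l1_idx = 1
  next 3 bits -> l2_idx = 6
  bottom 4 bits -> offset = 12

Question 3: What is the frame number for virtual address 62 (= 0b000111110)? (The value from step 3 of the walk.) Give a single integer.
Answer: 9

Derivation:
vaddr = 62: l1_idx=0, l2_idx=3
L1[0] = 1; L2[1][3] = 9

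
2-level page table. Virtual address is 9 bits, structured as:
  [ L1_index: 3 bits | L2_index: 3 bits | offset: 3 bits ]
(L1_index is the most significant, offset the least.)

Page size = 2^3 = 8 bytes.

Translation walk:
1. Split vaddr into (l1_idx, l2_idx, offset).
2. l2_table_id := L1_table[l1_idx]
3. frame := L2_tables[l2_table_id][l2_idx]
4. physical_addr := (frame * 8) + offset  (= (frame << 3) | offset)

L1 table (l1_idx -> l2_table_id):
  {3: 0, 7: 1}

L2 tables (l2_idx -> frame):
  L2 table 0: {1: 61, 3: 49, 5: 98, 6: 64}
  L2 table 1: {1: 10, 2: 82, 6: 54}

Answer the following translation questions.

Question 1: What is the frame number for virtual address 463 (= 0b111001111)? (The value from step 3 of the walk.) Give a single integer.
vaddr = 463: l1_idx=7, l2_idx=1
L1[7] = 1; L2[1][1] = 10

Answer: 10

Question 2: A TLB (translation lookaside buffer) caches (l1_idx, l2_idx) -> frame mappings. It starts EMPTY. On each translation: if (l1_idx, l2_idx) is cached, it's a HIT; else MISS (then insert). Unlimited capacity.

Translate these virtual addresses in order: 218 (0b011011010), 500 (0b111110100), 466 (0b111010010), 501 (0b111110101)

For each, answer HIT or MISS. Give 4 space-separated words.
Answer: MISS MISS MISS HIT

Derivation:
vaddr=218: (3,3) not in TLB -> MISS, insert
vaddr=500: (7,6) not in TLB -> MISS, insert
vaddr=466: (7,2) not in TLB -> MISS, insert
vaddr=501: (7,6) in TLB -> HIT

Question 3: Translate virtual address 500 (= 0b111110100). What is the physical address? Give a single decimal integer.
vaddr = 500 = 0b111110100
Split: l1_idx=7, l2_idx=6, offset=4
L1[7] = 1
L2[1][6] = 54
paddr = 54 * 8 + 4 = 436

Answer: 436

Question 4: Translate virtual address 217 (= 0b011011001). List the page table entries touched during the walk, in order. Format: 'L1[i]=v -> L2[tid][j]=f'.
Answer: L1[3]=0 -> L2[0][3]=49

Derivation:
vaddr = 217 = 0b011011001
Split: l1_idx=3, l2_idx=3, offset=1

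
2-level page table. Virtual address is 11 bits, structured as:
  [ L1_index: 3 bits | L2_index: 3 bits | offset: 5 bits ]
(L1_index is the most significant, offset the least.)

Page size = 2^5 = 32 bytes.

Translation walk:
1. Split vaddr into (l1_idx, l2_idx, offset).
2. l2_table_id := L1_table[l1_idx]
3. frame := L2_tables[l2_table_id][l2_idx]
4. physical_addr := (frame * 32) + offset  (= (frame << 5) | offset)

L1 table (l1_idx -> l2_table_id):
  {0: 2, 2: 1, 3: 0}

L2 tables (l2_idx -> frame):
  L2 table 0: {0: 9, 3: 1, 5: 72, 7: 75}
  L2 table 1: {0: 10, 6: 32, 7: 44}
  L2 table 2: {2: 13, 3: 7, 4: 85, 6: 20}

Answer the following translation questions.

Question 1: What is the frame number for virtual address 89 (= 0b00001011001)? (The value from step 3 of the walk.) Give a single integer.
Answer: 13

Derivation:
vaddr = 89: l1_idx=0, l2_idx=2
L1[0] = 2; L2[2][2] = 13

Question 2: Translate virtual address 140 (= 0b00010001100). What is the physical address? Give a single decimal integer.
Answer: 2732

Derivation:
vaddr = 140 = 0b00010001100
Split: l1_idx=0, l2_idx=4, offset=12
L1[0] = 2
L2[2][4] = 85
paddr = 85 * 32 + 12 = 2732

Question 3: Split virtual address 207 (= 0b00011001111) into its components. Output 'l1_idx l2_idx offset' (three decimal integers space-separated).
Answer: 0 6 15

Derivation:
vaddr = 207 = 0b00011001111
  top 3 bits -> l1_idx = 0
  next 3 bits -> l2_idx = 6
  bottom 5 bits -> offset = 15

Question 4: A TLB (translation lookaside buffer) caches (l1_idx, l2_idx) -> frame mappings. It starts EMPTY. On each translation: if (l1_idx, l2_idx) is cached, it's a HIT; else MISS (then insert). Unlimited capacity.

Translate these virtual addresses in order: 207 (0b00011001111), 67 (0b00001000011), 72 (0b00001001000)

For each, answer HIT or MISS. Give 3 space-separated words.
vaddr=207: (0,6) not in TLB -> MISS, insert
vaddr=67: (0,2) not in TLB -> MISS, insert
vaddr=72: (0,2) in TLB -> HIT

Answer: MISS MISS HIT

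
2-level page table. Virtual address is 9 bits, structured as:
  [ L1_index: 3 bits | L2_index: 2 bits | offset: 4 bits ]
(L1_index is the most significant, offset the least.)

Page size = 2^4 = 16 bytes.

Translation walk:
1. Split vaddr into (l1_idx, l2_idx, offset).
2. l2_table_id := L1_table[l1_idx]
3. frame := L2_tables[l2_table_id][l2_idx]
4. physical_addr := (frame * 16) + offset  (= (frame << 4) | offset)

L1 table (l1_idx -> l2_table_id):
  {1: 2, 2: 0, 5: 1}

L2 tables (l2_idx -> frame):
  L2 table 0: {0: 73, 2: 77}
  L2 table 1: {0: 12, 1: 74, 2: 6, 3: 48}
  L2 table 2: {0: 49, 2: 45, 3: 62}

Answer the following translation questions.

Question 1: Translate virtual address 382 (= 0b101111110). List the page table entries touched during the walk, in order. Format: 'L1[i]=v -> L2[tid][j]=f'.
Answer: L1[5]=1 -> L2[1][3]=48

Derivation:
vaddr = 382 = 0b101111110
Split: l1_idx=5, l2_idx=3, offset=14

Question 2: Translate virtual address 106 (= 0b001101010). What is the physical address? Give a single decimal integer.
Answer: 730

Derivation:
vaddr = 106 = 0b001101010
Split: l1_idx=1, l2_idx=2, offset=10
L1[1] = 2
L2[2][2] = 45
paddr = 45 * 16 + 10 = 730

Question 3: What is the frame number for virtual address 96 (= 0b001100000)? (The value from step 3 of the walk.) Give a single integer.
Answer: 45

Derivation:
vaddr = 96: l1_idx=1, l2_idx=2
L1[1] = 2; L2[2][2] = 45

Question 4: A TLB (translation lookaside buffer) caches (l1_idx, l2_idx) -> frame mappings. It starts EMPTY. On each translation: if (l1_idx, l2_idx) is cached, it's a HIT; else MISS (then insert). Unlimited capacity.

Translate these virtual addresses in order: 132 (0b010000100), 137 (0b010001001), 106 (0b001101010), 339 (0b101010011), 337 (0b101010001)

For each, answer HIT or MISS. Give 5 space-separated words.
Answer: MISS HIT MISS MISS HIT

Derivation:
vaddr=132: (2,0) not in TLB -> MISS, insert
vaddr=137: (2,0) in TLB -> HIT
vaddr=106: (1,2) not in TLB -> MISS, insert
vaddr=339: (5,1) not in TLB -> MISS, insert
vaddr=337: (5,1) in TLB -> HIT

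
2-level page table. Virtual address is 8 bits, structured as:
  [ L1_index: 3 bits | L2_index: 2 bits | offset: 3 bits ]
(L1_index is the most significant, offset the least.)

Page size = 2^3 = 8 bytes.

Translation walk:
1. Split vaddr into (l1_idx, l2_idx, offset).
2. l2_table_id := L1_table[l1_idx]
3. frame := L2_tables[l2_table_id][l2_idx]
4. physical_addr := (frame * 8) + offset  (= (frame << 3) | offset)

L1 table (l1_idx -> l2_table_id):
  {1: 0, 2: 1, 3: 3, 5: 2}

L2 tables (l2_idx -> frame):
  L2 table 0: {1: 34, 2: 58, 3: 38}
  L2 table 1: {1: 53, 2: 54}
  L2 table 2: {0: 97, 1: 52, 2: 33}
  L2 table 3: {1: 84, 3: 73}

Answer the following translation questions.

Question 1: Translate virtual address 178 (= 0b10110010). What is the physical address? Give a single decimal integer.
Answer: 266

Derivation:
vaddr = 178 = 0b10110010
Split: l1_idx=5, l2_idx=2, offset=2
L1[5] = 2
L2[2][2] = 33
paddr = 33 * 8 + 2 = 266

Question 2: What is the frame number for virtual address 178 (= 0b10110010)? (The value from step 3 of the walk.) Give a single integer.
Answer: 33

Derivation:
vaddr = 178: l1_idx=5, l2_idx=2
L1[5] = 2; L2[2][2] = 33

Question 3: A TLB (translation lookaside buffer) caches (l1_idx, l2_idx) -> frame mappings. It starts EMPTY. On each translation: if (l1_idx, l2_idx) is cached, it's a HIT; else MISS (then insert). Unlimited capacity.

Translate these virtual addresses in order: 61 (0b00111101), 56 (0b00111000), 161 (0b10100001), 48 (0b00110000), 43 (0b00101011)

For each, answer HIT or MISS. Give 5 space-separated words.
Answer: MISS HIT MISS MISS MISS

Derivation:
vaddr=61: (1,3) not in TLB -> MISS, insert
vaddr=56: (1,3) in TLB -> HIT
vaddr=161: (5,0) not in TLB -> MISS, insert
vaddr=48: (1,2) not in TLB -> MISS, insert
vaddr=43: (1,1) not in TLB -> MISS, insert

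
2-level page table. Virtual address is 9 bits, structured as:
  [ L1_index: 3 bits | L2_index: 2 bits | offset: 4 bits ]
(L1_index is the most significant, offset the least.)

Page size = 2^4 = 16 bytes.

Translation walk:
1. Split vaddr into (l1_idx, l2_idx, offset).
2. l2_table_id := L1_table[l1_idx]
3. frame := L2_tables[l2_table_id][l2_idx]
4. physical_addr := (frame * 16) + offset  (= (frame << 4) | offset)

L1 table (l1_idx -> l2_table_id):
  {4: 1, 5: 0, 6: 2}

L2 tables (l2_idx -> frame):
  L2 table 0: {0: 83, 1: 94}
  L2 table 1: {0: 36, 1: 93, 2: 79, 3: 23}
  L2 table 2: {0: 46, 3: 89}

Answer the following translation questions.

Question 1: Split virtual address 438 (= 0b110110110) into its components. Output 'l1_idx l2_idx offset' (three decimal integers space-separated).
vaddr = 438 = 0b110110110
  top 3 bits -> l1_idx = 6
  next 2 bits -> l2_idx = 3
  bottom 4 bits -> offset = 6

Answer: 6 3 6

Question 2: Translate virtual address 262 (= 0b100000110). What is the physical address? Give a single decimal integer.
vaddr = 262 = 0b100000110
Split: l1_idx=4, l2_idx=0, offset=6
L1[4] = 1
L2[1][0] = 36
paddr = 36 * 16 + 6 = 582

Answer: 582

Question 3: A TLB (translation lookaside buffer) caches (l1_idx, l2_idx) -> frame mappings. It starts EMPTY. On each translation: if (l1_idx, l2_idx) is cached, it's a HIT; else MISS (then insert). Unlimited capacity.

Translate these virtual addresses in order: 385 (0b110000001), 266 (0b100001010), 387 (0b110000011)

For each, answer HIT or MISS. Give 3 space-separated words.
vaddr=385: (6,0) not in TLB -> MISS, insert
vaddr=266: (4,0) not in TLB -> MISS, insert
vaddr=387: (6,0) in TLB -> HIT

Answer: MISS MISS HIT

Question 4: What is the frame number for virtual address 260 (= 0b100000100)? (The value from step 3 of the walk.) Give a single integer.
Answer: 36

Derivation:
vaddr = 260: l1_idx=4, l2_idx=0
L1[4] = 1; L2[1][0] = 36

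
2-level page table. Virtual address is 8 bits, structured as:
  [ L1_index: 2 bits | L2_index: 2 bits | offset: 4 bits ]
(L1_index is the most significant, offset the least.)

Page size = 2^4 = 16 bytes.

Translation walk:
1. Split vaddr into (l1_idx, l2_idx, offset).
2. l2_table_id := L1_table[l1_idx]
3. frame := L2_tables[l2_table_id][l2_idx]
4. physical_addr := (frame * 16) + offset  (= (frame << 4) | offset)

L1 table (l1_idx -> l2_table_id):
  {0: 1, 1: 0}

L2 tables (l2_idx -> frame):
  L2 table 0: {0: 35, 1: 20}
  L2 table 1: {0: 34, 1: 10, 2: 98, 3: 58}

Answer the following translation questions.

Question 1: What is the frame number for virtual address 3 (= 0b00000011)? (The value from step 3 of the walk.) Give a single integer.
Answer: 34

Derivation:
vaddr = 3: l1_idx=0, l2_idx=0
L1[0] = 1; L2[1][0] = 34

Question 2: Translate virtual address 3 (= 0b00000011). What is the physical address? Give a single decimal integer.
vaddr = 3 = 0b00000011
Split: l1_idx=0, l2_idx=0, offset=3
L1[0] = 1
L2[1][0] = 34
paddr = 34 * 16 + 3 = 547

Answer: 547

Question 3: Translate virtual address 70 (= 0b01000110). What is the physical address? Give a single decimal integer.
Answer: 566

Derivation:
vaddr = 70 = 0b01000110
Split: l1_idx=1, l2_idx=0, offset=6
L1[1] = 0
L2[0][0] = 35
paddr = 35 * 16 + 6 = 566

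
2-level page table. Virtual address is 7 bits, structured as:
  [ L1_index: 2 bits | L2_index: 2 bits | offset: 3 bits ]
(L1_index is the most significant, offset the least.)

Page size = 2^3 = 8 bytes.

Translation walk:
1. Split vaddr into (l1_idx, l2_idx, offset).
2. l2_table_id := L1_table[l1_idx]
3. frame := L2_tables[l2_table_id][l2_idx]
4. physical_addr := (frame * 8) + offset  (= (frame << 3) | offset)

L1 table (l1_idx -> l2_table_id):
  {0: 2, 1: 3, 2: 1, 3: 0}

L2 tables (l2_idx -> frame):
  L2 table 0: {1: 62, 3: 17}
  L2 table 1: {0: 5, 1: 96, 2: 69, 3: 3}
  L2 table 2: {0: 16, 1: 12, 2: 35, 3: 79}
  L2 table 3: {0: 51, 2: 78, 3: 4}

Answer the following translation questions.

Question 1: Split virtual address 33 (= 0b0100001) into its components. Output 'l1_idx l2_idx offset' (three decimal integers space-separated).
vaddr = 33 = 0b0100001
  top 2 bits -> l1_idx = 1
  next 2 bits -> l2_idx = 0
  bottom 3 bits -> offset = 1

Answer: 1 0 1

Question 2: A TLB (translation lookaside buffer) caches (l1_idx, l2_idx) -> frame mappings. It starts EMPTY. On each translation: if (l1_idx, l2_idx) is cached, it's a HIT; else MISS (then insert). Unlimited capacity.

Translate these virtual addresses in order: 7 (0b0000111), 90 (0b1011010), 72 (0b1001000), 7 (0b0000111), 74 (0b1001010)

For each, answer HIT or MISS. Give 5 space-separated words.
vaddr=7: (0,0) not in TLB -> MISS, insert
vaddr=90: (2,3) not in TLB -> MISS, insert
vaddr=72: (2,1) not in TLB -> MISS, insert
vaddr=7: (0,0) in TLB -> HIT
vaddr=74: (2,1) in TLB -> HIT

Answer: MISS MISS MISS HIT HIT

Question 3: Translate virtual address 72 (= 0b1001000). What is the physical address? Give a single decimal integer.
Answer: 768

Derivation:
vaddr = 72 = 0b1001000
Split: l1_idx=2, l2_idx=1, offset=0
L1[2] = 1
L2[1][1] = 96
paddr = 96 * 8 + 0 = 768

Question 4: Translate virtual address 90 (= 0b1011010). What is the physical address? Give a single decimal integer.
vaddr = 90 = 0b1011010
Split: l1_idx=2, l2_idx=3, offset=2
L1[2] = 1
L2[1][3] = 3
paddr = 3 * 8 + 2 = 26

Answer: 26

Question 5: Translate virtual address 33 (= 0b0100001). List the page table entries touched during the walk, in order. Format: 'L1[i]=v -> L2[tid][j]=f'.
Answer: L1[1]=3 -> L2[3][0]=51

Derivation:
vaddr = 33 = 0b0100001
Split: l1_idx=1, l2_idx=0, offset=1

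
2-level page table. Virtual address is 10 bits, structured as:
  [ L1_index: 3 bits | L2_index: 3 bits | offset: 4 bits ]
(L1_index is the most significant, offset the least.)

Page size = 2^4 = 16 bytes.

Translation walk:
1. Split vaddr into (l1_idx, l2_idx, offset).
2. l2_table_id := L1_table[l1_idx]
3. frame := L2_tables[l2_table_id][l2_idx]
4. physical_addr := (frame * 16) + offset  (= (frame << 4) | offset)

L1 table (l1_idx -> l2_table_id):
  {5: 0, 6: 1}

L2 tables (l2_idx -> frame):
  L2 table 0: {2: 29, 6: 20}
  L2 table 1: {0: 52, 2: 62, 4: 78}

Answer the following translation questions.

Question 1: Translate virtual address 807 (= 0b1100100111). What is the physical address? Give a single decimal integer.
vaddr = 807 = 0b1100100111
Split: l1_idx=6, l2_idx=2, offset=7
L1[6] = 1
L2[1][2] = 62
paddr = 62 * 16 + 7 = 999

Answer: 999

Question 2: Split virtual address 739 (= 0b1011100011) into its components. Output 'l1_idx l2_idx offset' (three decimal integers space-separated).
vaddr = 739 = 0b1011100011
  top 3 bits -> l1_idx = 5
  next 3 bits -> l2_idx = 6
  bottom 4 bits -> offset = 3

Answer: 5 6 3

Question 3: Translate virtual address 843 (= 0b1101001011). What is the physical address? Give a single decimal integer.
vaddr = 843 = 0b1101001011
Split: l1_idx=6, l2_idx=4, offset=11
L1[6] = 1
L2[1][4] = 78
paddr = 78 * 16 + 11 = 1259

Answer: 1259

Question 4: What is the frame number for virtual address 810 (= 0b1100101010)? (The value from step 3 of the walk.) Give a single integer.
Answer: 62

Derivation:
vaddr = 810: l1_idx=6, l2_idx=2
L1[6] = 1; L2[1][2] = 62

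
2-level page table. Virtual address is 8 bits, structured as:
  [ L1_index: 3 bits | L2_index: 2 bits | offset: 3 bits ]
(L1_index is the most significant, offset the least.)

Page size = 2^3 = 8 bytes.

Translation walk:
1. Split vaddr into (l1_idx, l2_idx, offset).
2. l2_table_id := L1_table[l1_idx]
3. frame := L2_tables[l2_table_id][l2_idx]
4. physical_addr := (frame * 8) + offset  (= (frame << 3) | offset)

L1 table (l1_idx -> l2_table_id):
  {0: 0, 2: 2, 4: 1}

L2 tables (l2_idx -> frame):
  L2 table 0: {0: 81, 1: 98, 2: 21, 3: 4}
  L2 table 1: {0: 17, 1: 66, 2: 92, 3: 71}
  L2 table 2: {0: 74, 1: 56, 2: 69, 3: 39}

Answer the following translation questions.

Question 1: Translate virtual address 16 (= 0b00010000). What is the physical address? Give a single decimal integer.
vaddr = 16 = 0b00010000
Split: l1_idx=0, l2_idx=2, offset=0
L1[0] = 0
L2[0][2] = 21
paddr = 21 * 8 + 0 = 168

Answer: 168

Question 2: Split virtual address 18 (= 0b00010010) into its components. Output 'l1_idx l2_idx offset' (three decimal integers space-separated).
Answer: 0 2 2

Derivation:
vaddr = 18 = 0b00010010
  top 3 bits -> l1_idx = 0
  next 2 bits -> l2_idx = 2
  bottom 3 bits -> offset = 2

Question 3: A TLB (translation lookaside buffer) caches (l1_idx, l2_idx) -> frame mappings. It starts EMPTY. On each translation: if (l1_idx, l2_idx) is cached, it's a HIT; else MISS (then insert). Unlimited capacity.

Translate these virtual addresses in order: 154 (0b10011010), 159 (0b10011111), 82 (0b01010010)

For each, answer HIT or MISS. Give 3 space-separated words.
Answer: MISS HIT MISS

Derivation:
vaddr=154: (4,3) not in TLB -> MISS, insert
vaddr=159: (4,3) in TLB -> HIT
vaddr=82: (2,2) not in TLB -> MISS, insert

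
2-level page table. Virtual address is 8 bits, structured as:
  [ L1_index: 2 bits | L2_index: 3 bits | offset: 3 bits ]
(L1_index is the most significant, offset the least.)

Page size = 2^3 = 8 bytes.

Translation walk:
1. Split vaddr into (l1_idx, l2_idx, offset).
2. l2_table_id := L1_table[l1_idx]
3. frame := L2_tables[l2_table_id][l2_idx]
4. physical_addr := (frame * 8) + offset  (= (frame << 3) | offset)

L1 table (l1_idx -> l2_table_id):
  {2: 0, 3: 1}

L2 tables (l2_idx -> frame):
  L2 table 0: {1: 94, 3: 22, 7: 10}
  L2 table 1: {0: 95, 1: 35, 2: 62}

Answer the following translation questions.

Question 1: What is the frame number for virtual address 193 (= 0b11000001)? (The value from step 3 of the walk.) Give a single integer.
Answer: 95

Derivation:
vaddr = 193: l1_idx=3, l2_idx=0
L1[3] = 1; L2[1][0] = 95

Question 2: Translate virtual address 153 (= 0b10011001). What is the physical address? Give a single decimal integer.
vaddr = 153 = 0b10011001
Split: l1_idx=2, l2_idx=3, offset=1
L1[2] = 0
L2[0][3] = 22
paddr = 22 * 8 + 1 = 177

Answer: 177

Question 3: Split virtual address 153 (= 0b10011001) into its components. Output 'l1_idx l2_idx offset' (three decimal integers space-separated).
Answer: 2 3 1

Derivation:
vaddr = 153 = 0b10011001
  top 2 bits -> l1_idx = 2
  next 3 bits -> l2_idx = 3
  bottom 3 bits -> offset = 1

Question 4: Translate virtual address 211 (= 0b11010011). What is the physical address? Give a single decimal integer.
vaddr = 211 = 0b11010011
Split: l1_idx=3, l2_idx=2, offset=3
L1[3] = 1
L2[1][2] = 62
paddr = 62 * 8 + 3 = 499

Answer: 499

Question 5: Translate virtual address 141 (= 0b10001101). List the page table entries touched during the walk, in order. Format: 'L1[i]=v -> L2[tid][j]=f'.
vaddr = 141 = 0b10001101
Split: l1_idx=2, l2_idx=1, offset=5

Answer: L1[2]=0 -> L2[0][1]=94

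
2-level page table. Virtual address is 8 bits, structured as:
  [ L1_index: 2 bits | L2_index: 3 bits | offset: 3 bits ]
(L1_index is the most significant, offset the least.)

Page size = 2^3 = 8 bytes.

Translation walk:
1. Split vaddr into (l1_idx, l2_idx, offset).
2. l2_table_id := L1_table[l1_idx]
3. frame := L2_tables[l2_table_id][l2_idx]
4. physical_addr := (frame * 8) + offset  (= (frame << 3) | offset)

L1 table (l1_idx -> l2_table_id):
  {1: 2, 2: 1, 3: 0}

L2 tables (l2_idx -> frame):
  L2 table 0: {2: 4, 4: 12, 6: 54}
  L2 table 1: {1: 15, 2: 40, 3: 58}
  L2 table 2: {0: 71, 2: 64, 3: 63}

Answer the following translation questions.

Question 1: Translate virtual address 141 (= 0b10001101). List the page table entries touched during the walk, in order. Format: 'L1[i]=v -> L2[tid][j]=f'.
vaddr = 141 = 0b10001101
Split: l1_idx=2, l2_idx=1, offset=5

Answer: L1[2]=1 -> L2[1][1]=15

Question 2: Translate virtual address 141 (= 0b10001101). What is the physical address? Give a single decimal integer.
Answer: 125

Derivation:
vaddr = 141 = 0b10001101
Split: l1_idx=2, l2_idx=1, offset=5
L1[2] = 1
L2[1][1] = 15
paddr = 15 * 8 + 5 = 125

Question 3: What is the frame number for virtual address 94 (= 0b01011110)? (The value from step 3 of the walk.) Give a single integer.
Answer: 63

Derivation:
vaddr = 94: l1_idx=1, l2_idx=3
L1[1] = 2; L2[2][3] = 63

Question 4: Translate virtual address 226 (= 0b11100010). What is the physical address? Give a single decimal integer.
Answer: 98

Derivation:
vaddr = 226 = 0b11100010
Split: l1_idx=3, l2_idx=4, offset=2
L1[3] = 0
L2[0][4] = 12
paddr = 12 * 8 + 2 = 98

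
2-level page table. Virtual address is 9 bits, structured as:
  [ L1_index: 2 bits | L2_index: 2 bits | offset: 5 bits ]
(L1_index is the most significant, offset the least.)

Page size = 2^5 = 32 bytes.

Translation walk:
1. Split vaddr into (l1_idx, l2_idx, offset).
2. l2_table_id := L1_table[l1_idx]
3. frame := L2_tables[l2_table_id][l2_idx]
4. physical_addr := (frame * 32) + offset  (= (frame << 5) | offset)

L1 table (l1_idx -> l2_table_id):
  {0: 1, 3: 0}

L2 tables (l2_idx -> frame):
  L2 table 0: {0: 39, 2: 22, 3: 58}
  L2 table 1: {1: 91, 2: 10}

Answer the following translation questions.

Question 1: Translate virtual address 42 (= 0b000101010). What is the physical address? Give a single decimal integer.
Answer: 2922

Derivation:
vaddr = 42 = 0b000101010
Split: l1_idx=0, l2_idx=1, offset=10
L1[0] = 1
L2[1][1] = 91
paddr = 91 * 32 + 10 = 2922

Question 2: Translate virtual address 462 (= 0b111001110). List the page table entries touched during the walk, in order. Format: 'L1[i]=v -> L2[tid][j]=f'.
Answer: L1[3]=0 -> L2[0][2]=22

Derivation:
vaddr = 462 = 0b111001110
Split: l1_idx=3, l2_idx=2, offset=14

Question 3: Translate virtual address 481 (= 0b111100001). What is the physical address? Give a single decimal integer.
vaddr = 481 = 0b111100001
Split: l1_idx=3, l2_idx=3, offset=1
L1[3] = 0
L2[0][3] = 58
paddr = 58 * 32 + 1 = 1857

Answer: 1857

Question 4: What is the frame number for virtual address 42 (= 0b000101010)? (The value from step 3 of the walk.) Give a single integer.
Answer: 91

Derivation:
vaddr = 42: l1_idx=0, l2_idx=1
L1[0] = 1; L2[1][1] = 91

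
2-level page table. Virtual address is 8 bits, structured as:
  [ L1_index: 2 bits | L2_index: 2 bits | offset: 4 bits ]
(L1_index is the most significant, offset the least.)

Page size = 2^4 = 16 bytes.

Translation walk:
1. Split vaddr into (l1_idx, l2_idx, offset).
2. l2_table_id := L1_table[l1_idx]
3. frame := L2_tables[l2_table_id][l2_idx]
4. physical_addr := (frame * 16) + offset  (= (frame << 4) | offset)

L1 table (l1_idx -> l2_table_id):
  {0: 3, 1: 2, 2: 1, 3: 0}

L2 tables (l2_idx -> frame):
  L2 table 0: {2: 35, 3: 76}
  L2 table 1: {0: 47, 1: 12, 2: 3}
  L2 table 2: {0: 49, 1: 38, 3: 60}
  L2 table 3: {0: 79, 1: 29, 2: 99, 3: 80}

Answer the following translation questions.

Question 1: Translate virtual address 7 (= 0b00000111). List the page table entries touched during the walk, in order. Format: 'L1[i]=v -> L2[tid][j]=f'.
vaddr = 7 = 0b00000111
Split: l1_idx=0, l2_idx=0, offset=7

Answer: L1[0]=3 -> L2[3][0]=79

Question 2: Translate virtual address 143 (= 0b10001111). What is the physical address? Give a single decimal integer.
Answer: 767

Derivation:
vaddr = 143 = 0b10001111
Split: l1_idx=2, l2_idx=0, offset=15
L1[2] = 1
L2[1][0] = 47
paddr = 47 * 16 + 15 = 767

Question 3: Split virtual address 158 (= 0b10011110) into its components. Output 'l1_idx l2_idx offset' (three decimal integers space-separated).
Answer: 2 1 14

Derivation:
vaddr = 158 = 0b10011110
  top 2 bits -> l1_idx = 2
  next 2 bits -> l2_idx = 1
  bottom 4 bits -> offset = 14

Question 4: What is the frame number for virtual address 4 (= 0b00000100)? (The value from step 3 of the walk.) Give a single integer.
vaddr = 4: l1_idx=0, l2_idx=0
L1[0] = 3; L2[3][0] = 79

Answer: 79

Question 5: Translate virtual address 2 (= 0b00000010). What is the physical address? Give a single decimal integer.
vaddr = 2 = 0b00000010
Split: l1_idx=0, l2_idx=0, offset=2
L1[0] = 3
L2[3][0] = 79
paddr = 79 * 16 + 2 = 1266

Answer: 1266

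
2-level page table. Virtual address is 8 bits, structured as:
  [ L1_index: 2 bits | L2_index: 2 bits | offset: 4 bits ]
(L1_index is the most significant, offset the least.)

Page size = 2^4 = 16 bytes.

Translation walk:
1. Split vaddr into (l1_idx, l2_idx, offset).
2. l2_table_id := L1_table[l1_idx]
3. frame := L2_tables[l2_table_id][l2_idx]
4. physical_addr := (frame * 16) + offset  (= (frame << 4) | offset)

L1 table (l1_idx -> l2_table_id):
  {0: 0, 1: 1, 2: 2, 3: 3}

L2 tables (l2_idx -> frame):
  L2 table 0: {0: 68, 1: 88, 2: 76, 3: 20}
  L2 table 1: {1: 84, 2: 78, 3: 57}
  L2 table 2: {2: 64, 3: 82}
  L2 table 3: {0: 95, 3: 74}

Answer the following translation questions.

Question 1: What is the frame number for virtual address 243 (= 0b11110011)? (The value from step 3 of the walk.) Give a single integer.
Answer: 74

Derivation:
vaddr = 243: l1_idx=3, l2_idx=3
L1[3] = 3; L2[3][3] = 74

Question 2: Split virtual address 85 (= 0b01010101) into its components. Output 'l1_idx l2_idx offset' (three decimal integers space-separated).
Answer: 1 1 5

Derivation:
vaddr = 85 = 0b01010101
  top 2 bits -> l1_idx = 1
  next 2 bits -> l2_idx = 1
  bottom 4 bits -> offset = 5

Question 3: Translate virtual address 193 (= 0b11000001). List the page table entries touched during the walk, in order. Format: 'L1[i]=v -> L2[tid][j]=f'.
vaddr = 193 = 0b11000001
Split: l1_idx=3, l2_idx=0, offset=1

Answer: L1[3]=3 -> L2[3][0]=95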